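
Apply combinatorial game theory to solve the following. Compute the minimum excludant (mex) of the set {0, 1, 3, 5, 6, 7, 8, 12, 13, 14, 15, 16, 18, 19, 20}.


Set = {0, 1, 3, 5, 6, 7, 8, 12, 13, 14, 15, 16, 18, 19, 20}
0 is in the set.
1 is in the set.
2 is NOT in the set. This is the mex.
mex = 2

2


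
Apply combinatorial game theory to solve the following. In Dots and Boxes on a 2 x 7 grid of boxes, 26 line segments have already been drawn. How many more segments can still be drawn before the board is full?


Grid: 2 x 7 boxes, i.e. 3 rows and 8 columns of dots.
Horizontal edges: (rows + 1) * cols = 3 * 7 = 21
Vertical edges: rows * (cols + 1) = 2 * 8 = 16
Total edges: 21 + 16 = 37
Edges drawn: 26
Remaining: 37 - 26 = 11

11


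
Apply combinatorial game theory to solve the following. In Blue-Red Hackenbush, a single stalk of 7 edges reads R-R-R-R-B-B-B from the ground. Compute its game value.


Edges (from ground): R-R-R-R-B-B-B
By Berlekamp's sign-expansion rule, a Blue-Red Hackenbush stalk has the value of the surreal number whose sign sequence is the edge sequence with B -> + and R -> -.
Sign sequence: ----+++
Trace the sign expansion in the surreal number tree, starting from 0:
Edge 1: R (sign -) -> bounds (-inf, 0), value = -1
Edge 2: R (sign -) -> bounds (-inf, -1), value = -2
Edge 3: R (sign -) -> bounds (-inf, -2), value = -3
Edge 4: R (sign -) -> bounds (-inf, -3), value = -4
Edge 5: B (sign +) -> bounds (-4, -3), value = -7/2
Edge 6: B (sign +) -> bounds (-7/2, -3), value = -13/4
Edge 7: B (sign +) -> bounds (-13/4, -3), value = -25/8
Game value = -25/8

-25/8


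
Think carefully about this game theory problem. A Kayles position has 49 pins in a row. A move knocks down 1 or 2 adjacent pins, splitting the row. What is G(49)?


Kayles: a move removes 1 or 2 adjacent pins from a contiguous row.
Removing pins from a row of k leaves two independent rows (a, b) with a + b = k - 1 (one pin) or a + b = k - 2 (two pins); an end removal gives a = 0.
By Sprague-Grundy, G(k) = mex{ G(a) XOR G(b) } over all these splits. G(0) = 0.
G(1): splits (0,0):0^0=0 -> mex({0}) = 1
G(2): splits (0,1):0^1=1 (0,0):0^0=0 -> mex({0, 1}) = 2
G(3): splits (0,2):0^2=2 (1,1):1^1=0 (0,1):0^1=1 -> mex({0, 1, 2}) = 3
G(4): splits (0,3):0^3=3 (1,2):1^2=3 (0,2):0^2=2 (1,1):1^1=0 -> mex({0, 2, 3}) = 1
G(5): splits (0,4):0^1=1 (1,3):1^3=2 (2,2):2^2=0 (0,3):0^3=3 (1,2):1^2=3 -> mex({0, 1, 2, 3}) = 4
G(6) = mex({0, 1, 2, 4}) = 3
G(7) = mex({0, 1, 3, 4, 5}) = 2
G(8) = mex({0, 2, 3, 5, 6}) = 1
G(9) = mex({0, 1, 2, 3, 6, 7}) = 4
G(10) = mex({0, 1, 3, 4, 5, 7}) = 2
G(11) = mex({0, 1, 2, 3, 4, 5}) = 6
G(12) = mex({0, 1, 2, 3, 5, 6, 7}) = 4
G(13) = mex({0, 2, 3, 4, 6, 7}) = 1
G(14) = mex({0, 1, 4, 5, 6, 7}) = 2
G(15) = mex({0, 1, 2, 3, 4, 5, 6}) = 7
G(16) = mex({0, 2, 3, 5, 6, 7}) = 1
G(17) = mex({0, 1, 2, 3, 5, 6, 7}) = 4
G(18) = mex({0, 1, 2, 4, 5, 6}) = 3
G(19) = mex({0, 1, 3, 4, 5, 7}) = 2
G(20) = mex({0, 2, 3, 4, 5, 6, 7}) = 1
G(21) = mex({0, 1, 2, 3, 5, 6, 7}) = 4
G(22) = mex({0, 1, 2, 3, 4, 5, 7}) = 6
G(23) = mex({0, 1, 2, 3, 4, 5, 6}) = 7
G(24) = mex({0, 1, 2, 3, 5, 6, 7}) = 4
G(25) = mex({0, 2, 3, 4, 6, 7}) = 1
G(26) = mex({0, 1, 3, 4, 5, 6, 7}) = 2
G(27) = mex({0, 1, 2, 3, 4, 5, 6, 7}) = 8
G(28) = mex({0, 1, 2, 3, 4, 6, 7, 8}) = 5
G(29) = mex({0, 1, 2, 3, 5, 6, 7, 8, 9}) = 4
G(30) = mex({0, 1, 2, 3, 4, 5, 6, 9, 10}) = 7
G(31) = mex({0, 1, 3, 4, 5, 7, 10, 11}) = 2
G(32) = mex({0, 2, 3, 4, 5, 6, 7, 9, 11}) = 1
G(33) = mex({0, 1, 2, 3, 4, 5, 6, 7, 9, 12}) = 8
G(34) = mex({0, 1, 2, 3, 4, 5, 7, 8, 11, 12}) = 6
G(35) = mex({0, 1, 2, 3, 4, 5, 6, 8, 9, 10, 11}) = 7
G(36) = mex({0, 1, 2, 3, 5, 6, 7, 9, 10}) = 4
G(37) = mex({0, 2, 3, 4, 6, 7, 9, 10, 11, 12}) = 1
G(38) = mex({0, 1, 3, 4, 5, 6, 7, 9, 10, 11, 12}) = 2
G(39) = mex({0, 1, 2, 4, 5, 6, 7, 9, 10, 12, 14}) = 3
G(40) = mex({0, 2, 3, 4, 6, 7, 11, 12, 14}) = 1
G(41) = mex({0, 1, 2, 3, 5, 6, 7, 9, 10, 11, 12}) = 4
G(42) = mex({0, 1, 2, 3, 4, 5, 6, 9, 10}) = 7
G(43) = mex({0, 1, 3, 4, 5, 7, 9, 10, 12, 15}) = 2
G(44) = mex({0, 2, 3, 4, 5, 6, 7, 9, 10, 12, 15}) = 1
G(45) = mex({0, 1, 2, 3, 4, 5, 6, 7, 9, 10, 12, 14}) = 8
G(46) = mex({0, 1, 3, 4, 5, 7, 8, 11, 12, 14}) = 2
G(47) = mex({0, 1, 2, 3, 4, 5, 6, 8, 9, 10, 11, 12}) = 7
G(48) = mex({0, 1, 2, 3, 5, 6, 7, 9, 10}) = 4
G(49) = mex({0, 2, 3, 4, 6, 7, 9, 10, 11, 12, 15}) = 1
Therefore G(49) = 1.

1


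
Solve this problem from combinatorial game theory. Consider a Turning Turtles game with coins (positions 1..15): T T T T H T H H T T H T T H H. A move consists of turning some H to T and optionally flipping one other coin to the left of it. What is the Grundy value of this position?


Coins: T T T T H T H H T T H T T H H
Key fact: a single head at position k behaves exactly like a Nim heap of size k (turning it to T and optionally flipping a coin at j < k corresponds to moving the heap from k to j, or to 0), and heads combine as a disjunctive sum (two heads at the same place would cancel, matching j XOR j = 0). So the Nim-value is the XOR of the 1-indexed positions of the heads.
Face-up positions (1-indexed): [5, 7, 8, 11, 14, 15]
XOR 0 with 5: 0 XOR 5 = 5
XOR 5 with 7: 5 XOR 7 = 2
XOR 2 with 8: 2 XOR 8 = 10
XOR 10 with 11: 10 XOR 11 = 1
XOR 1 with 14: 1 XOR 14 = 15
XOR 15 with 15: 15 XOR 15 = 0
Nim-value = 0

0


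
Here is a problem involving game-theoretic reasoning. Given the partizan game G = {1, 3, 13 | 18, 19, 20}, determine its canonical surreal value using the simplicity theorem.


Left options: {1, 3, 13}, max = 13
Right options: {18, 19, 20}, min = 18
All options are numbers and max(Left) < min(Right), so by the simplicity theorem the value is the simplest (earliest-born) number strictly between 13 and 18.
Integers 14 through 17 all lie strictly between 13 and 18.
Among integers, the simplest (lowest birthday = smallest |n|; 0 is born on day 0, +-n on day n) is 14.
No non-integer in the interval can be simpler: if x is a non-integer in the interval, then floor(x) or ceil(x) also lies in the interval (the interval contains an integer), and both are proper prefixes of x's sign expansion, i.e. born earlier. So the game value is 14.
Game value = 14

14


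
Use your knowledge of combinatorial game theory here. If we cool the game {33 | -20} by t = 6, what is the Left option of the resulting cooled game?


Original game: {33 | -20} (a switch {a | b} with a > b).
Cooling by t (for t below the temperature (a - b)/2 = 53/2) taxes each move by t: {a | b} cooled by t is {a - t | b + t}.
Cooling amount: t = 6
Cooled Left option: 33 - 6 = 27
Cooled Right option: -20 + 6 = -14
Cooled game: {27 | -14}
Left option = 27

27


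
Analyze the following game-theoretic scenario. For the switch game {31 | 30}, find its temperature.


The game is {31 | 30}, a switch {a | b} with numbers a > b.
Cooling {a | b} by t gives {a - t | b + t}, which stops being hot when a - t = b + t, i.e. at t = (a - b)/2. So the temperature of a switch is (a - b)/2.
Temperature = (Left option - Right option) / 2
= (31 - (30)) / 2
= 1 / 2
= 1/2

1/2


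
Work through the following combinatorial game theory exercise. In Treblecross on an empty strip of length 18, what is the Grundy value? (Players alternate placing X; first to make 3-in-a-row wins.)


Treblecross: place X on empty cells; 3-in-a-row wins.
Playing within two cells of an existing X lets the opponent win at once, so sensible play treats the cells i-2..i+2 around each X as dead. The player left with no safe cell loses, so this is a normal-play take-away game on strips of safe cells.
Placing X at cell i (0-indexed) of a strip of k safe cells leaves independent strips of sizes max(0, i-2) and max(0, k-i-3). Hence G(k) = mex{ G(max(0,i-2)) XOR G(max(0,k-i-3)) : 0 <= i < k }, with G(0) = 0.
G(1): splits (0,0):0^0=0 -> mex({0}) = 1
G(2): splits (0,0):0^0=0 -> mex({0}) = 1
G(3): splits (0,0):0^0=0 -> mex({0}) = 1
G(4): splits (0,1):0^1=1 (0,0):0^0=0 -> mex({0, 1}) = 2
G(5): splits (0,2):0^1=1 (0,1):0^1=1 (0,0):0^0=0 -> mex({0, 1}) = 2
G(6) = mex({1}) = 0
G(7) = mex({0, 1, 2}) = 3
G(8) = mex({0, 1, 2}) = 3
G(9) = mex({0, 2}) = 1
G(10) = mex({0, 2, 3}) = 1
G(11) = mex({0, 3}) = 1
G(12) = mex({1, 3}) = 0
G(13) = mex({0, 1, 2, 3}) = 4
G(14) = mex({0, 1, 2}) = 3
G(15) = mex({0, 1, 2}) = 3
G(16) = mex({0, 1, 2, 4}) = 3
G(17) = mex({0, 1, 3, 4}) = 2
G(18) = mex({0, 1, 3, 4}) = 2
Therefore G(18) = 2.

2


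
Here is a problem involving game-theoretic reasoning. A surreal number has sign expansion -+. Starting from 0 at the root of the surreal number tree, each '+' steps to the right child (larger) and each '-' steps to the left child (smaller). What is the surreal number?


Sign expansion: -+
Rule: track bounds (lo, hi), initially (-inf, +inf). On '+', the current value becomes lo and we move to the simplest number in (value, hi): value + 1 if hi = +inf, otherwise the midpoint (value + hi)/2. On '-', the current value becomes hi and we move to value - 1 if lo = -inf, otherwise the midpoint (lo + value)/2.
Start at 0.
Step 1: sign = -, move left. Bounds: (-inf, 0). Value = -1
Step 2: sign = +, move right. Bounds: (-1, 0). Value = -1/2
The surreal number with sign expansion -+ is -1/2.

-1/2


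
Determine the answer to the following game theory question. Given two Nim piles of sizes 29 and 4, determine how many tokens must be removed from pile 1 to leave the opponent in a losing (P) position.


Piles: 29 and 4
Current XOR: 29 XOR 4 = 25 (non-zero, so this is an N-position).
To make the XOR zero, we need to find a move that balances the piles.
For pile 1 (size 29): target = 29 XOR 25 = 4
We reduce pile 1 from 29 to 4.
Tokens removed: 29 - 4 = 25
Verification: 4 XOR 4 = 0

25


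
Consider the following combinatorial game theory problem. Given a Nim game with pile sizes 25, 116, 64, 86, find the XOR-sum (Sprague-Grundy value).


We need the XOR (exclusive or) of all pile sizes.
After XOR-ing pile 1 (size 25): 0 XOR 25 = 25
After XOR-ing pile 2 (size 116): 25 XOR 116 = 109
After XOR-ing pile 3 (size 64): 109 XOR 64 = 45
After XOR-ing pile 4 (size 86): 45 XOR 86 = 123
The Nim-value of this position is 123.

123


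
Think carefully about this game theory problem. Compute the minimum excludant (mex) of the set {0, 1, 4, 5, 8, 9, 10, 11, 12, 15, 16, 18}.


Set = {0, 1, 4, 5, 8, 9, 10, 11, 12, 15, 16, 18}
0 is in the set.
1 is in the set.
2 is NOT in the set. This is the mex.
mex = 2

2


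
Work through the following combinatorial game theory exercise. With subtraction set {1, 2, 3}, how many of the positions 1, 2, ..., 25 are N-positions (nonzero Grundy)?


Subtraction set S = {1, 2, 3}, so G(n) = n mod 4.
G(n) = 0 when n is a multiple of 4.
Multiples of 4 in [1, 25]: 6
N-positions (nonzero Grundy) = 25 - 6 = 19

19


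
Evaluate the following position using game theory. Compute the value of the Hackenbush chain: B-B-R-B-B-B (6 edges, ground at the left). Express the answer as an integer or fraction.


Edges (from ground): B-B-R-B-B-B
By Berlekamp's sign-expansion rule, a Blue-Red Hackenbush stalk has the value of the surreal number whose sign sequence is the edge sequence with B -> + and R -> -.
Sign sequence: ++-+++
Trace the sign expansion in the surreal number tree, starting from 0:
Edge 1: B (sign +) -> bounds (0, +inf), value = 1
Edge 2: B (sign +) -> bounds (1, +inf), value = 2
Edge 3: R (sign -) -> bounds (1, 2), value = 3/2
Edge 4: B (sign +) -> bounds (3/2, 2), value = 7/4
Edge 5: B (sign +) -> bounds (7/4, 2), value = 15/8
Edge 6: B (sign +) -> bounds (15/8, 2), value = 31/16
Game value = 31/16

31/16


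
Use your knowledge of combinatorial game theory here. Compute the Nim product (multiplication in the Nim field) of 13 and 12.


Nim multiplication is bilinear over XOR: (u XOR v) * w = (u*w) XOR (v*w).
So we split each operand into its bit components and XOR the pairwise Nim products.
13 = 1 + 4 + 8 (as XOR of powers of 2).
12 = 4 + 8 (as XOR of powers of 2).
Using the standard Nim-product table on single bits:
  2*2 = 3,   2*4 = 8,   2*8 = 12,
  4*4 = 6,   4*8 = 11,  8*8 = 13,
and  1*x = x (identity), k*l = l*k (commutative).
Pairwise Nim products:
  1 * 4 = 4
  1 * 8 = 8
  4 * 4 = 6
  4 * 8 = 11
  8 * 4 = 11
  8 * 8 = 13
XOR them: 4 XOR 8 XOR 6 XOR 11 XOR 11 XOR 13 = 7.
Result: 13 * 12 = 7 (in Nim).

7


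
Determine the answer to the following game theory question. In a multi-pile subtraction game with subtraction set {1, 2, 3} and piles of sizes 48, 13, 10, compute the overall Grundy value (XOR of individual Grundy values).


Subtraction set: {1, 2, 3}
For this subtraction set, G(n) = n mod 4 (period = max + 1 = 4).
Pile 1 (size 48): G(48) = 48 mod 4 = 0
Pile 2 (size 13): G(13) = 13 mod 4 = 1
Pile 3 (size 10): G(10) = 10 mod 4 = 2
Total Grundy value = XOR of all: 0 XOR 1 XOR 2 = 3

3


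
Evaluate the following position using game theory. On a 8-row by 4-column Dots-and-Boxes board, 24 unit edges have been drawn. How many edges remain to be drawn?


Grid: 8 x 4 boxes, i.e. 9 rows and 5 columns of dots.
Horizontal edges: (rows + 1) * cols = 9 * 4 = 36
Vertical edges: rows * (cols + 1) = 8 * 5 = 40
Total edges: 36 + 40 = 76
Edges drawn: 24
Remaining: 76 - 24 = 52

52


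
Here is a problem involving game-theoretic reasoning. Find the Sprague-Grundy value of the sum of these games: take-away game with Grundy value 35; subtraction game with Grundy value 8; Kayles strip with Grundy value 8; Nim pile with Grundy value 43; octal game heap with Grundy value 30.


By the Sprague-Grundy theorem, the Grundy value of a sum of games is the XOR of individual Grundy values.
take-away game: Grundy value = 35. Running XOR: 0 XOR 35 = 35
subtraction game: Grundy value = 8. Running XOR: 35 XOR 8 = 43
Kayles strip: Grundy value = 8. Running XOR: 43 XOR 8 = 35
Nim pile: Grundy value = 43. Running XOR: 35 XOR 43 = 8
octal game heap: Grundy value = 30. Running XOR: 8 XOR 30 = 22
The combined Grundy value is 22.

22


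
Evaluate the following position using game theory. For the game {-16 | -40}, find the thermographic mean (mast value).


Game = {-16 | -40}, a switch {a | b} with numbers a > b.
Its thermograph has left wall a - t and right wall b + t, which meet at t = (a - b)/2, where both equal (a + b)/2. So the mast (mean value) is at (a + b)/2.
Mean = (-16 + (-40))/2 = -56/2 = -28

-28


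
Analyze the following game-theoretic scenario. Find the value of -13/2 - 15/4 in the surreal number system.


x = -13/2, y = 15/4
Converting to common denominator: 4
x = -26/4, y = 15/4
x - y = -13/2 - 15/4 = -41/4

-41/4


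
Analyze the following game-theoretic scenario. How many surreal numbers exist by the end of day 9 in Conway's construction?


Day 0: {|} = 0 is born. Count = 1.
Day n: the number of surreal numbers born by day n is 2^(n+1) - 1.
By day 0: 2^1 - 1 = 1
By day 1: 2^2 - 1 = 3
By day 2: 2^3 - 1 = 7
By day 3: 2^4 - 1 = 15
By day 4: 2^5 - 1 = 31
By day 5: 2^6 - 1 = 63
By day 6: 2^7 - 1 = 127
By day 7: 2^8 - 1 = 255
By day 8: 2^9 - 1 = 511
By day 9: 2^10 - 1 = 1023
By day 9: 1023 surreal numbers.

1023


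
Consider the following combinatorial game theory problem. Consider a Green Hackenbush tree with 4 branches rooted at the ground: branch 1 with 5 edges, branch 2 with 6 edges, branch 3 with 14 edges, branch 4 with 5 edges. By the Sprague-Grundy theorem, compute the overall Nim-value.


The tree has 4 branches from the ground vertex.
In Green Hackenbush, the Nim-value of a simple path of length k is k.
Branch 1: length 5, Nim-value = 5
Branch 2: length 6, Nim-value = 6
Branch 3: length 14, Nim-value = 14
Branch 4: length 5, Nim-value = 5
Total Nim-value = XOR of all branch values:
0 XOR 5 = 5
5 XOR 6 = 3
3 XOR 14 = 13
13 XOR 5 = 8
Nim-value of the tree = 8

8


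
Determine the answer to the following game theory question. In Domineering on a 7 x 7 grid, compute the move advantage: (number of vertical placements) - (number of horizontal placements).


Board is 7 x 7 (rows x cols).
Left (vertical) placements: (rows-1) * cols = 6 * 7 = 42
Right (horizontal) placements: rows * (cols-1) = 7 * 6 = 42
Advantage = Left - Right = 42 - 42 = 0

0


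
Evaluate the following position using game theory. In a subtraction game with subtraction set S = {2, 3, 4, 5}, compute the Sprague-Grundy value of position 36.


The subtraction set is S = {2, 3, 4, 5}.
G(k) = mex{ G(k - s) : s in S, s <= k }. We compute iteratively: G(0) = 0.
G(1) = mex({}) = 0
G(2) = mex({0}) = 1
G(3) = mex({0}) = 1
G(4) = mex({0, 1}) = 2
G(5) = mex({0, 1}) = 2
G(6) = mex({0, 1, 2}) = 3
G(7) = mex({1, 2}) = 0
G(8) = mex({1, 2, 3}) = 0
G(9) = mex({0, 2, 3}) = 1
G(10) = mex({0, 2, 3}) = 1
G(11) = mex({0, 1, 3}) = 2
Observe that G(7)..G(11) = 0, 0, 1, 1, 2 repeats G(0)..G(4) = 0, 0, 1, 1, 2.
For k >= max(S) = 5, G(k) is determined by the previous 5 values G(k-5)..G(k-1); a window of 5 consecutive values has recurred shifted by 7, so by induction G(k + 7) = G(k) for all k >= 0: the sequence is periodic from the start with period 7.
One period: G(0..6) = 0, 0, 1, 1, 2, 2, 3.
36 mod 7 = 1, so G(36) = G(1) = 0.

0


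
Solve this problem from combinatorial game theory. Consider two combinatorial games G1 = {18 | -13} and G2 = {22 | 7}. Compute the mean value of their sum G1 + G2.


G1 = {18 | -13}, G2 = {22 | 7}
Each is a switch {a | b} with numbers a > b; its mean value is (a + b)/2, and mean value is additive over game sums: m(G1 + G2) = m(G1) + m(G2).
Mean of G1 = (18 + (-13))/2 = 5/2 = 5/2
Mean of G2 = (22 + (7))/2 = 29/2 = 29/2
Mean of G1 + G2 = 5/2 + 29/2 = 17

17


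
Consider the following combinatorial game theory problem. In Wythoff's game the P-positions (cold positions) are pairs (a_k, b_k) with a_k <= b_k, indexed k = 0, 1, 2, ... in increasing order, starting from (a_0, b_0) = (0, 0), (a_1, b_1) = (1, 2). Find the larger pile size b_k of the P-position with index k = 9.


By Wythoff's theorem, a_k = floor(k * phi) and b_k = floor(k * phi^2) = a_k + k, where phi = (1 + sqrt(5))/2 is the golden ratio.
phi = (1 + sqrt(5))/2 = 1.618034
phi^2 = phi + 1 = 2.618034
k = 9
k * phi^2 = 9 * 2.618034 = 23.562306
b_9 = floor(k * phi^2) = 23 (check: a_9 + k = 14 + 9 = 23)

23


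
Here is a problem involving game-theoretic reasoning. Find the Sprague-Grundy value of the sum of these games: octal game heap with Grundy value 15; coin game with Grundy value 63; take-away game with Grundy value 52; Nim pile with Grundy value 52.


By the Sprague-Grundy theorem, the Grundy value of a sum of games is the XOR of individual Grundy values.
octal game heap: Grundy value = 15. Running XOR: 0 XOR 15 = 15
coin game: Grundy value = 63. Running XOR: 15 XOR 63 = 48
take-away game: Grundy value = 52. Running XOR: 48 XOR 52 = 4
Nim pile: Grundy value = 52. Running XOR: 4 XOR 52 = 48
The combined Grundy value is 48.

48


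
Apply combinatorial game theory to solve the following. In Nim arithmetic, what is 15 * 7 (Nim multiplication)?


Nim multiplication is bilinear over XOR: (u XOR v) * w = (u*w) XOR (v*w).
So we split each operand into its bit components and XOR the pairwise Nim products.
15 = 1 + 2 + 4 + 8 (as XOR of powers of 2).
7 = 1 + 2 + 4 (as XOR of powers of 2).
Using the standard Nim-product table on single bits:
  2*2 = 3,   2*4 = 8,   2*8 = 12,
  4*4 = 6,   4*8 = 11,  8*8 = 13,
and  1*x = x (identity), k*l = l*k (commutative).
Pairwise Nim products:
  1 * 1 = 1
  1 * 2 = 2
  1 * 4 = 4
  2 * 1 = 2
  2 * 2 = 3
  2 * 4 = 8
  4 * 1 = 4
  4 * 2 = 8
  4 * 4 = 6
  8 * 1 = 8
  8 * 2 = 12
  8 * 4 = 11
XOR them: 1 XOR 2 XOR 4 XOR 2 XOR 3 XOR 8 XOR 4 XOR 8 XOR 6 XOR 8 XOR 12 XOR 11 = 11.
Result: 15 * 7 = 11 (in Nim).

11


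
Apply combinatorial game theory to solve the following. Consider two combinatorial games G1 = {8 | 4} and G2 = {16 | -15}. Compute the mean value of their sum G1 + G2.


G1 = {8 | 4}, G2 = {16 | -15}
Each is a switch {a | b} with numbers a > b; its mean value is (a + b)/2, and mean value is additive over game sums: m(G1 + G2) = m(G1) + m(G2).
Mean of G1 = (8 + (4))/2 = 12/2 = 6
Mean of G2 = (16 + (-15))/2 = 1/2 = 1/2
Mean of G1 + G2 = 6 + 1/2 = 13/2

13/2


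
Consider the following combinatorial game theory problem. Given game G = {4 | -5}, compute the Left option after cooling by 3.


Original game: {4 | -5} (a switch {a | b} with a > b).
Cooling by t (for t below the temperature (a - b)/2 = 9/2) taxes each move by t: {a | b} cooled by t is {a - t | b + t}.
Cooling amount: t = 3
Cooled Left option: 4 - 3 = 1
Cooled Right option: -5 + 3 = -2
Cooled game: {1 | -2}
Left option = 1

1


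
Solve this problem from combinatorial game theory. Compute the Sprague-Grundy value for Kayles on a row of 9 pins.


Kayles: a move removes 1 or 2 adjacent pins from a contiguous row.
Removing pins from a row of k leaves two independent rows (a, b) with a + b = k - 1 (one pin) or a + b = k - 2 (two pins); an end removal gives a = 0.
By Sprague-Grundy, G(k) = mex{ G(a) XOR G(b) } over all these splits. G(0) = 0.
G(1): splits (0,0):0^0=0 -> mex({0}) = 1
G(2): splits (0,1):0^1=1 (0,0):0^0=0 -> mex({0, 1}) = 2
G(3): splits (0,2):0^2=2 (1,1):1^1=0 (0,1):0^1=1 -> mex({0, 1, 2}) = 3
G(4): splits (0,3):0^3=3 (1,2):1^2=3 (0,2):0^2=2 (1,1):1^1=0 -> mex({0, 2, 3}) = 1
G(5): splits (0,4):0^1=1 (1,3):1^3=2 (2,2):2^2=0 (0,3):0^3=3 (1,2):1^2=3 -> mex({0, 1, 2, 3}) = 4
G(6) = mex({0, 1, 2, 4}) = 3
G(7) = mex({0, 1, 3, 4, 5}) = 2
G(8) = mex({0, 2, 3, 5, 6}) = 1
G(9) = mex({0, 1, 2, 3, 6, 7}) = 4
Therefore G(9) = 4.

4


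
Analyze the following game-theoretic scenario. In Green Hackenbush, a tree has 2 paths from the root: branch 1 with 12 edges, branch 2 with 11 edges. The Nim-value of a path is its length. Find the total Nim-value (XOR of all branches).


The tree has 2 branches from the ground vertex.
In Green Hackenbush, the Nim-value of a simple path of length k is k.
Branch 1: length 12, Nim-value = 12
Branch 2: length 11, Nim-value = 11
Total Nim-value = XOR of all branch values:
0 XOR 12 = 12
12 XOR 11 = 7
Nim-value of the tree = 7

7


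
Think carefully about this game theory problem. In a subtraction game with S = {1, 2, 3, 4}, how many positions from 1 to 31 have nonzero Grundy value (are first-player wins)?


Subtraction set S = {1, 2, 3, 4}, so G(n) = n mod 5.
G(n) = 0 when n is a multiple of 5.
Multiples of 5 in [1, 31]: 6
N-positions (nonzero Grundy) = 31 - 6 = 25

25


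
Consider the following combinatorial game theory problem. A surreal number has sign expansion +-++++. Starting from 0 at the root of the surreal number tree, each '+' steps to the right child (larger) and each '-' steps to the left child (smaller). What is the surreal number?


Sign expansion: +-++++
Rule: track bounds (lo, hi), initially (-inf, +inf). On '+', the current value becomes lo and we move to the simplest number in (value, hi): value + 1 if hi = +inf, otherwise the midpoint (value + hi)/2. On '-', the current value becomes hi and we move to value - 1 if lo = -inf, otherwise the midpoint (lo + value)/2.
Start at 0.
Step 1: sign = +, move right. Bounds: (0, +inf). Value = 1
Step 2: sign = -, move left. Bounds: (0, 1). Value = 1/2
Step 3: sign = +, move right. Bounds: (1/2, 1). Value = 3/4
Step 4: sign = +, move right. Bounds: (3/4, 1). Value = 7/8
Step 5: sign = +, move right. Bounds: (7/8, 1). Value = 15/16
Step 6: sign = +, move right. Bounds: (15/16, 1). Value = 31/32
The surreal number with sign expansion +-++++ is 31/32.

31/32


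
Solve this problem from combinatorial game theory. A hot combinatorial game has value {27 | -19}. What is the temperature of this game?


The game is {27 | -19}, a switch {a | b} with numbers a > b.
Cooling {a | b} by t gives {a - t | b + t}, which stops being hot when a - t = b + t, i.e. at t = (a - b)/2. So the temperature of a switch is (a - b)/2.
Temperature = (Left option - Right option) / 2
= (27 - (-19)) / 2
= 46 / 2
= 23

23


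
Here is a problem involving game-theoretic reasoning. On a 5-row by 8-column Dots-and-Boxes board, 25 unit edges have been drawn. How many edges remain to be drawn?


Grid: 5 x 8 boxes, i.e. 6 rows and 9 columns of dots.
Horizontal edges: (rows + 1) * cols = 6 * 8 = 48
Vertical edges: rows * (cols + 1) = 5 * 9 = 45
Total edges: 48 + 45 = 93
Edges drawn: 25
Remaining: 93 - 25 = 68

68


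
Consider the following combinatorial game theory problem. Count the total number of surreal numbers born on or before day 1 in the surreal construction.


Day 0: {|} = 0 is born. Count = 1.
Day n: the number of surreal numbers born by day n is 2^(n+1) - 1.
By day 0: 2^1 - 1 = 1
By day 1: 2^2 - 1 = 3
By day 1: 3 surreal numbers.

3


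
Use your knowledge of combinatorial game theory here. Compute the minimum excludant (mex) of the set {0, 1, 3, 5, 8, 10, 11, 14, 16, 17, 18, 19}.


Set = {0, 1, 3, 5, 8, 10, 11, 14, 16, 17, 18, 19}
0 is in the set.
1 is in the set.
2 is NOT in the set. This is the mex.
mex = 2

2


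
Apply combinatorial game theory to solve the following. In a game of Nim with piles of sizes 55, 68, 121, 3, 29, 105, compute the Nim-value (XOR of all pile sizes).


We need the XOR (exclusive or) of all pile sizes.
After XOR-ing pile 1 (size 55): 0 XOR 55 = 55
After XOR-ing pile 2 (size 68): 55 XOR 68 = 115
After XOR-ing pile 3 (size 121): 115 XOR 121 = 10
After XOR-ing pile 4 (size 3): 10 XOR 3 = 9
After XOR-ing pile 5 (size 29): 9 XOR 29 = 20
After XOR-ing pile 6 (size 105): 20 XOR 105 = 125
The Nim-value of this position is 125.

125


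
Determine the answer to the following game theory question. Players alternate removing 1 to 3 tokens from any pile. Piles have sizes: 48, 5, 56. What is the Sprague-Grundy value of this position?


Subtraction set: {1, 2, 3}
For this subtraction set, G(n) = n mod 4 (period = max + 1 = 4).
Pile 1 (size 48): G(48) = 48 mod 4 = 0
Pile 2 (size 5): G(5) = 5 mod 4 = 1
Pile 3 (size 56): G(56) = 56 mod 4 = 0
Total Grundy value = XOR of all: 0 XOR 1 XOR 0 = 1

1


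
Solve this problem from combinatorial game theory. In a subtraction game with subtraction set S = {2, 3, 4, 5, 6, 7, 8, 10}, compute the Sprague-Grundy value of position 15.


The subtraction set is S = {2, 3, 4, 5, 6, 7, 8, 10}.
G(k) = mex{ G(k - s) : s in S, s <= k }. We compute iteratively: G(0) = 0.
G(1) = mex({}) = 0
G(2) = mex({0}) = 1
G(3) = mex({0}) = 1
G(4) = mex({0, 1}) = 2
G(5) = mex({0, 1}) = 2
G(6) = mex({0, 1, 2}) = 3
G(7) = mex({0, 1, 2}) = 3
G(8) = mex({0, 1, 2, 3}) = 4
G(9) = mex({0, 1, 2, 3}) = 4
G(10) = mex({0, 1, 2, 3, 4}) = 5
G(11) = mex({0, 1, 2, 3, 4}) = 5
G(12) = mex({1, 2, 3, 4, 5}) = 0
G(13) = mex({1, 2, 3, 4, 5}) = 0
G(14) = mex({0, 2, 3, 4, 5}) = 1
G(15) = mex({0, 2, 3, 4, 5}) = 1
Therefore G(15) = 1.

1


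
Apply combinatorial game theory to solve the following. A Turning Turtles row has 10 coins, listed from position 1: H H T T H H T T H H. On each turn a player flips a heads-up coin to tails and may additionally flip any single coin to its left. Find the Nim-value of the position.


Coins: H H T T H H T T H H
Key fact: a single head at position k behaves exactly like a Nim heap of size k (turning it to T and optionally flipping a coin at j < k corresponds to moving the heap from k to j, or to 0), and heads combine as a disjunctive sum (two heads at the same place would cancel, matching j XOR j = 0). So the Nim-value is the XOR of the 1-indexed positions of the heads.
Face-up positions (1-indexed): [1, 2, 5, 6, 9, 10]
XOR 0 with 1: 0 XOR 1 = 1
XOR 1 with 2: 1 XOR 2 = 3
XOR 3 with 5: 3 XOR 5 = 6
XOR 6 with 6: 6 XOR 6 = 0
XOR 0 with 9: 0 XOR 9 = 9
XOR 9 with 10: 9 XOR 10 = 3
Nim-value = 3

3


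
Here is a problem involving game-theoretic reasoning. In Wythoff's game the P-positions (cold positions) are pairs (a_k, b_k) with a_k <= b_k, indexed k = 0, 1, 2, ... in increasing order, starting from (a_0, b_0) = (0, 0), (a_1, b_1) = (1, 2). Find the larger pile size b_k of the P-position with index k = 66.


By Wythoff's theorem, a_k = floor(k * phi) and b_k = floor(k * phi^2) = a_k + k, where phi = (1 + sqrt(5))/2 is the golden ratio.
phi = (1 + sqrt(5))/2 = 1.618034
phi^2 = phi + 1 = 2.618034
k = 66
k * phi^2 = 66 * 2.618034 = 172.790243
b_66 = floor(k * phi^2) = 172 (check: a_66 + k = 106 + 66 = 172)

172


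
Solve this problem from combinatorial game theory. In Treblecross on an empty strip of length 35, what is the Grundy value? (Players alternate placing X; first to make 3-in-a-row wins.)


Treblecross: place X on empty cells; 3-in-a-row wins.
Playing within two cells of an existing X lets the opponent win at once, so sensible play treats the cells i-2..i+2 around each X as dead. The player left with no safe cell loses, so this is a normal-play take-away game on strips of safe cells.
Placing X at cell i (0-indexed) of a strip of k safe cells leaves independent strips of sizes max(0, i-2) and max(0, k-i-3). Hence G(k) = mex{ G(max(0,i-2)) XOR G(max(0,k-i-3)) : 0 <= i < k }, with G(0) = 0.
G(1): splits (0,0):0^0=0 -> mex({0}) = 1
G(2): splits (0,0):0^0=0 -> mex({0}) = 1
G(3): splits (0,0):0^0=0 -> mex({0}) = 1
G(4): splits (0,1):0^1=1 (0,0):0^0=0 -> mex({0, 1}) = 2
G(5): splits (0,2):0^1=1 (0,1):0^1=1 (0,0):0^0=0 -> mex({0, 1}) = 2
G(6) = mex({1}) = 0
G(7) = mex({0, 1, 2}) = 3
G(8) = mex({0, 1, 2}) = 3
G(9) = mex({0, 2}) = 1
G(10) = mex({0, 2, 3}) = 1
G(11) = mex({0, 3}) = 1
G(12) = mex({1, 3}) = 0
G(13) = mex({0, 1, 2, 3}) = 4
G(14) = mex({0, 1, 2}) = 3
G(15) = mex({0, 1, 2}) = 3
G(16) = mex({0, 1, 2, 4}) = 3
G(17) = mex({0, 1, 3, 4}) = 2
G(18) = mex({0, 1, 3, 4}) = 2
G(19) = mex({0, 1, 3, 5}) = 2
G(20) = mex({0, 1, 2, 3, 5}) = 4
G(21) = mex({0, 1, 2, 3, 5}) = 4
G(22) = mex({1, 2, 6}) = 0
G(23) = mex({0, 1, 2, 3, 4, 6}) = 5
G(24) = mex({0, 1, 2, 3, 4}) = 5
G(25) = mex({0, 1, 3, 4, 7}) = 2
G(26) = mex({0, 1, 3, 4, 5, 7}) = 2
G(27) = mex({0, 1, 3, 5}) = 2
G(28) = mex({0, 1, 2, 5}) = 3
G(29) = mex({0, 1, 2, 4, 5, 6}) = 3
G(30) = mex({1, 2, 4, 6}) = 0
G(31) = mex({0, 1, 2, 3, 4, 6}) = 5
G(32) = mex({1, 2, 3, 4, 7}) = 0
G(33) = mex({0, 3, 7}) = 1
G(34) = mex({0, 2, 3, 5, 7}) = 1
G(35) = mex({0, 2, 3, 5, 6}) = 1
Therefore G(35) = 1.

1


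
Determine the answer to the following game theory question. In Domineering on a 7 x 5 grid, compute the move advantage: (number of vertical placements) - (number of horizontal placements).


Board is 7 x 5 (rows x cols).
Left (vertical) placements: (rows-1) * cols = 6 * 5 = 30
Right (horizontal) placements: rows * (cols-1) = 7 * 4 = 28
Advantage = Left - Right = 30 - 28 = 2

2


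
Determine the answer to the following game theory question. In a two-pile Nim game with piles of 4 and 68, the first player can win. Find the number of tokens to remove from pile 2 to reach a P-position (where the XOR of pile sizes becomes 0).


Piles: 4 and 68
Current XOR: 4 XOR 68 = 64 (non-zero, so this is an N-position).
To make the XOR zero, we need to find a move that balances the piles.
For pile 2 (size 68): target = 68 XOR 64 = 4
We reduce pile 2 from 68 to 4.
Tokens removed: 68 - 4 = 64
Verification: 4 XOR 4 = 0

64


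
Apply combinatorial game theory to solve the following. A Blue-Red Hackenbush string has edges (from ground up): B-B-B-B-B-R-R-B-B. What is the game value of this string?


Edges (from ground): B-B-B-B-B-R-R-B-B
By Berlekamp's sign-expansion rule, a Blue-Red Hackenbush stalk has the value of the surreal number whose sign sequence is the edge sequence with B -> + and R -> -.
Sign sequence: +++++--++
Trace the sign expansion in the surreal number tree, starting from 0:
Edge 1: B (sign +) -> bounds (0, +inf), value = 1
Edge 2: B (sign +) -> bounds (1, +inf), value = 2
Edge 3: B (sign +) -> bounds (2, +inf), value = 3
Edge 4: B (sign +) -> bounds (3, +inf), value = 4
Edge 5: B (sign +) -> bounds (4, +inf), value = 5
Edge 6: R (sign -) -> bounds (4, 5), value = 9/2
Edge 7: R (sign -) -> bounds (4, 9/2), value = 17/4
Edge 8: B (sign +) -> bounds (17/4, 9/2), value = 35/8
Edge 9: B (sign +) -> bounds (35/8, 9/2), value = 71/16
Game value = 71/16

71/16


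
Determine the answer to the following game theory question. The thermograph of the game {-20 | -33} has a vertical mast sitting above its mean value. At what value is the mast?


Game = {-20 | -33}, a switch {a | b} with numbers a > b.
Its thermograph has left wall a - t and right wall b + t, which meet at t = (a - b)/2, where both equal (a + b)/2. So the mast (mean value) is at (a + b)/2.
Mean = (-20 + (-33))/2 = -53/2 = -53/2

-53/2


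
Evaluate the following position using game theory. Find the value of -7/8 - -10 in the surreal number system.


x = -7/8, y = -10
Converting to common denominator: 8
x = -7/8, y = -80/8
x - y = -7/8 - -10 = 73/8

73/8


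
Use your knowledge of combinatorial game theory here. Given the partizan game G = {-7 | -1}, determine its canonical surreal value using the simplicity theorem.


Left options: {-7}, max = -7
Right options: {-1}, min = -1
All options are numbers and max(Left) < min(Right), so by the simplicity theorem the value is the simplest (earliest-born) number strictly between -7 and -1.
Integers -6 through -2 all lie strictly between -7 and -1.
Among integers, the simplest (lowest birthday = smallest |n|; 0 is born on day 0, +-n on day n) is -2.
No non-integer in the interval can be simpler: if x is a non-integer in the interval, then floor(x) or ceil(x) also lies in the interval (the interval contains an integer), and both are proper prefixes of x's sign expansion, i.e. born earlier. So the game value is -2.
Game value = -2

-2


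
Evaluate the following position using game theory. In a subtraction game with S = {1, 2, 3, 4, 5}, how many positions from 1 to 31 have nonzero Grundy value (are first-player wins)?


Subtraction set S = {1, 2, 3, 4, 5}, so G(n) = n mod 6.
G(n) = 0 when n is a multiple of 6.
Multiples of 6 in [1, 31]: 5
N-positions (nonzero Grundy) = 31 - 5 = 26

26


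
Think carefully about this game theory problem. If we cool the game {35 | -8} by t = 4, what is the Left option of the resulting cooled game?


Original game: {35 | -8} (a switch {a | b} with a > b).
Cooling by t (for t below the temperature (a - b)/2 = 43/2) taxes each move by t: {a | b} cooled by t is {a - t | b + t}.
Cooling amount: t = 4
Cooled Left option: 35 - 4 = 31
Cooled Right option: -8 + 4 = -4
Cooled game: {31 | -4}
Left option = 31

31


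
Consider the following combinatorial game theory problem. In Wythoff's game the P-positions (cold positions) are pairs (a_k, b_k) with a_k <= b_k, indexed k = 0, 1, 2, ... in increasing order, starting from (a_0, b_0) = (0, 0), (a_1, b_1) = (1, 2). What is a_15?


By Wythoff's theorem, a_k = floor(k * phi) and b_k = floor(k * phi^2) = a_k + k, where phi = (1 + sqrt(5))/2 is the golden ratio.
phi = (1 + sqrt(5))/2 = 1.618034
k = 15
k * phi = 15 * 1.618034 = 24.270510
a_15 = floor(k * phi) = 24

24


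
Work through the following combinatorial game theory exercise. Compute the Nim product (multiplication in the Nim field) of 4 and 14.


Nim multiplication is bilinear over XOR: (u XOR v) * w = (u*w) XOR (v*w).
So we split each operand into its bit components and XOR the pairwise Nim products.
4 = 4 (as XOR of powers of 2).
14 = 2 + 4 + 8 (as XOR of powers of 2).
Using the standard Nim-product table on single bits:
  2*2 = 3,   2*4 = 8,   2*8 = 12,
  4*4 = 6,   4*8 = 11,  8*8 = 13,
and  1*x = x (identity), k*l = l*k (commutative).
Pairwise Nim products:
  4 * 2 = 8
  4 * 4 = 6
  4 * 8 = 11
XOR them: 8 XOR 6 XOR 11 = 5.
Result: 4 * 14 = 5 (in Nim).

5


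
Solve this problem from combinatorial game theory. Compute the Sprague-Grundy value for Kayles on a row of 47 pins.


Kayles: a move removes 1 or 2 adjacent pins from a contiguous row.
Removing pins from a row of k leaves two independent rows (a, b) with a + b = k - 1 (one pin) or a + b = k - 2 (two pins); an end removal gives a = 0.
By Sprague-Grundy, G(k) = mex{ G(a) XOR G(b) } over all these splits. G(0) = 0.
G(1): splits (0,0):0^0=0 -> mex({0}) = 1
G(2): splits (0,1):0^1=1 (0,0):0^0=0 -> mex({0, 1}) = 2
G(3): splits (0,2):0^2=2 (1,1):1^1=0 (0,1):0^1=1 -> mex({0, 1, 2}) = 3
G(4): splits (0,3):0^3=3 (1,2):1^2=3 (0,2):0^2=2 (1,1):1^1=0 -> mex({0, 2, 3}) = 1
G(5): splits (0,4):0^1=1 (1,3):1^3=2 (2,2):2^2=0 (0,3):0^3=3 (1,2):1^2=3 -> mex({0, 1, 2, 3}) = 4
G(6) = mex({0, 1, 2, 4}) = 3
G(7) = mex({0, 1, 3, 4, 5}) = 2
G(8) = mex({0, 2, 3, 5, 6}) = 1
G(9) = mex({0, 1, 2, 3, 6, 7}) = 4
G(10) = mex({0, 1, 3, 4, 5, 7}) = 2
G(11) = mex({0, 1, 2, 3, 4, 5}) = 6
G(12) = mex({0, 1, 2, 3, 5, 6, 7}) = 4
G(13) = mex({0, 2, 3, 4, 6, 7}) = 1
G(14) = mex({0, 1, 4, 5, 6, 7}) = 2
G(15) = mex({0, 1, 2, 3, 4, 5, 6}) = 7
G(16) = mex({0, 2, 3, 5, 6, 7}) = 1
G(17) = mex({0, 1, 2, 3, 5, 6, 7}) = 4
G(18) = mex({0, 1, 2, 4, 5, 6}) = 3
G(19) = mex({0, 1, 3, 4, 5, 7}) = 2
G(20) = mex({0, 2, 3, 4, 5, 6, 7}) = 1
G(21) = mex({0, 1, 2, 3, 5, 6, 7}) = 4
G(22) = mex({0, 1, 2, 3, 4, 5, 7}) = 6
G(23) = mex({0, 1, 2, 3, 4, 5, 6}) = 7
G(24) = mex({0, 1, 2, 3, 5, 6, 7}) = 4
G(25) = mex({0, 2, 3, 4, 6, 7}) = 1
G(26) = mex({0, 1, 3, 4, 5, 6, 7}) = 2
G(27) = mex({0, 1, 2, 3, 4, 5, 6, 7}) = 8
G(28) = mex({0, 1, 2, 3, 4, 6, 7, 8}) = 5
G(29) = mex({0, 1, 2, 3, 5, 6, 7, 8, 9}) = 4
G(30) = mex({0, 1, 2, 3, 4, 5, 6, 9, 10}) = 7
G(31) = mex({0, 1, 3, 4, 5, 7, 10, 11}) = 2
G(32) = mex({0, 2, 3, 4, 5, 6, 7, 9, 11}) = 1
G(33) = mex({0, 1, 2, 3, 4, 5, 6, 7, 9, 12}) = 8
G(34) = mex({0, 1, 2, 3, 4, 5, 7, 8, 11, 12}) = 6
G(35) = mex({0, 1, 2, 3, 4, 5, 6, 8, 9, 10, 11}) = 7
G(36) = mex({0, 1, 2, 3, 5, 6, 7, 9, 10}) = 4
G(37) = mex({0, 2, 3, 4, 6, 7, 9, 10, 11, 12}) = 1
G(38) = mex({0, 1, 3, 4, 5, 6, 7, 9, 10, 11, 12}) = 2
G(39) = mex({0, 1, 2, 4, 5, 6, 7, 9, 10, 12, 14}) = 3
G(40) = mex({0, 2, 3, 4, 6, 7, 11, 12, 14}) = 1
G(41) = mex({0, 1, 2, 3, 5, 6, 7, 9, 10, 11, 12}) = 4
G(42) = mex({0, 1, 2, 3, 4, 5, 6, 9, 10}) = 7
G(43) = mex({0, 1, 3, 4, 5, 7, 9, 10, 12, 15}) = 2
G(44) = mex({0, 2, 3, 4, 5, 6, 7, 9, 10, 12, 15}) = 1
G(45) = mex({0, 1, 2, 3, 4, 5, 6, 7, 9, 10, 12, 14}) = 8
G(46) = mex({0, 1, 3, 4, 5, 7, 8, 11, 12, 14}) = 2
G(47) = mex({0, 1, 2, 3, 4, 5, 6, 8, 9, 10, 11, 12}) = 7
Therefore G(47) = 7.

7


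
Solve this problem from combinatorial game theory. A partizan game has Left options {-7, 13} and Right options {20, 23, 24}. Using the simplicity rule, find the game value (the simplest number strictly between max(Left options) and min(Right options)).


Left options: {-7, 13}, max = 13
Right options: {20, 23, 24}, min = 20
All options are numbers and max(Left) < min(Right), so by the simplicity theorem the value is the simplest (earliest-born) number strictly between 13 and 20.
Integers 14 through 19 all lie strictly between 13 and 20.
Among integers, the simplest (lowest birthday = smallest |n|; 0 is born on day 0, +-n on day n) is 14.
No non-integer in the interval can be simpler: if x is a non-integer in the interval, then floor(x) or ceil(x) also lies in the interval (the interval contains an integer), and both are proper prefixes of x's sign expansion, i.e. born earlier. So the game value is 14.
Game value = 14

14


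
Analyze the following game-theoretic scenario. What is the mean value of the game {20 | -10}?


Game = {20 | -10}, a switch {a | b} with numbers a > b.
Its thermograph has left wall a - t and right wall b + t, which meet at t = (a - b)/2, where both equal (a + b)/2. So the mast (mean value) is at (a + b)/2.
Mean = (20 + (-10))/2 = 10/2 = 5

5


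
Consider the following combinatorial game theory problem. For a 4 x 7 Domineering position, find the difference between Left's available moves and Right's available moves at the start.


Board is 4 x 7 (rows x cols).
Left (vertical) placements: (rows-1) * cols = 3 * 7 = 21
Right (horizontal) placements: rows * (cols-1) = 4 * 6 = 24
Advantage = Left - Right = 21 - 24 = -3

-3


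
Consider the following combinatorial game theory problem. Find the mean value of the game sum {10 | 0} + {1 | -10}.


G1 = {10 | 0}, G2 = {1 | -10}
Each is a switch {a | b} with numbers a > b; its mean value is (a + b)/2, and mean value is additive over game sums: m(G1 + G2) = m(G1) + m(G2).
Mean of G1 = (10 + (0))/2 = 10/2 = 5
Mean of G2 = (1 + (-10))/2 = -9/2 = -9/2
Mean of G1 + G2 = 5 + -9/2 = 1/2

1/2


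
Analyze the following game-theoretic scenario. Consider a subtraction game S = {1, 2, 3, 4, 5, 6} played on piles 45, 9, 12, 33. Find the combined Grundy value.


Subtraction set: {1, 2, 3, 4, 5, 6}
For this subtraction set, G(n) = n mod 7 (period = max + 1 = 7).
Pile 1 (size 45): G(45) = 45 mod 7 = 3
Pile 2 (size 9): G(9) = 9 mod 7 = 2
Pile 3 (size 12): G(12) = 12 mod 7 = 5
Pile 4 (size 33): G(33) = 33 mod 7 = 5
Total Grundy value = XOR of all: 3 XOR 2 XOR 5 XOR 5 = 1

1
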